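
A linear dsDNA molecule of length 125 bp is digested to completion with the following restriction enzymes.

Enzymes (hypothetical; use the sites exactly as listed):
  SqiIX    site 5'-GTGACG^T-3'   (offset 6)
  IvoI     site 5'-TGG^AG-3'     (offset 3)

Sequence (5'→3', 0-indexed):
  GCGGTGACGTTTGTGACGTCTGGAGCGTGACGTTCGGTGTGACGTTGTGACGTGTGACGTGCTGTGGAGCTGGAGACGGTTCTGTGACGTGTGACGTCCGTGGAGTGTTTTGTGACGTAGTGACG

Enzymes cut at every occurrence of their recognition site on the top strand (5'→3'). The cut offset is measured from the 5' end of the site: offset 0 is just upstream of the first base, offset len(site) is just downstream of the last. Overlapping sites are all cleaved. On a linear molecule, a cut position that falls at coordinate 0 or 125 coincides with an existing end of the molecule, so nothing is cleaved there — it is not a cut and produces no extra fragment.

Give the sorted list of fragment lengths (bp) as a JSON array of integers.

Per-enzyme occurrences:
  SqiIX (GTGACGT, off=6): starts [3, 12, 26, 38, 46, 53, 83, 90, 111] → cuts [9, 18, 32, 44, 52, 59, 89, 96, 117]
  IvoI (TGGAG, off=3): starts [20, 64, 70, 100] → cuts [23, 67, 73, 103]

All cut coordinates (distinct, sorted): [9, 18, 23, 32, 44, 52, 59, 67, 73, 89, 96, 103, 117]

Fragments:
  [0,9): 9 bp
  [9,18): 9 bp
  [18,23): 5 bp
  [23,32): 9 bp
  [32,44): 12 bp
  [44,52): 8 bp
  [52,59): 7 bp
  [59,67): 8 bp
  [67,73): 6 bp
  [73,89): 16 bp
  [89,96): 7 bp
  [96,103): 7 bp
  [103,117): 14 bp
  [117,125): 8 bp

[5,6,7,7,7,8,8,8,9,9,9,12,14,16]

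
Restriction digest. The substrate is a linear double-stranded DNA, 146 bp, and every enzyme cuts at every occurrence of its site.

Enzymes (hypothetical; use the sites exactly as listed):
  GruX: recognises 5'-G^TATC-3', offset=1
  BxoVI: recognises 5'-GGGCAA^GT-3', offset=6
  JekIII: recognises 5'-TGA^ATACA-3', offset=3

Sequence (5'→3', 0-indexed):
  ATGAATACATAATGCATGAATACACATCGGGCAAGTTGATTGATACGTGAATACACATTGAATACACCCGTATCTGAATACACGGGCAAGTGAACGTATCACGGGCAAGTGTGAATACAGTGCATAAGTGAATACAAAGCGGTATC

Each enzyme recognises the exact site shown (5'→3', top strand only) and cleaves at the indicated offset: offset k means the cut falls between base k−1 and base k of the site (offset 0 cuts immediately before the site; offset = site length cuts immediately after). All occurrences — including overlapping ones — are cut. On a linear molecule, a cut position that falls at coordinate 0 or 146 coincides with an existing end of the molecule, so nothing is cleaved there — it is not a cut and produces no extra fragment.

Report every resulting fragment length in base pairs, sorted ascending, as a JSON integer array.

[4,4,6,7,7,9,11,11,12,12,15,15,16,17]

Per-enzyme occurrences:
  GruX GTATC/1: at [69, 95, 141] ⇒ [70, 96, 142]
  BxoVI GGGCAAGT/6: at [28, 83, 102] ⇒ [34, 89, 108]
  JekIII TGAATACA/3: at [1, 16, 47, 58, 74, 111, 128] ⇒ [4, 19, 50, 61, 77, 114, 131]

Pooled cuts: [4, 19, 34, 50, 61, 70, 77, 89, 96, 108, 114, 131, 142]

Fragment lengths:
  [0,4): 4 bp
  [4,19): 15 bp
  [19,34): 15 bp
  [34,50): 16 bp
  [50,61): 11 bp
  [61,70): 9 bp
  [70,77): 7 bp
  [77,89): 12 bp
  [89,96): 7 bp
  [96,108): 12 bp
  [108,114): 6 bp
  [114,131): 17 bp
  [131,142): 11 bp
  [142,146): 4 bp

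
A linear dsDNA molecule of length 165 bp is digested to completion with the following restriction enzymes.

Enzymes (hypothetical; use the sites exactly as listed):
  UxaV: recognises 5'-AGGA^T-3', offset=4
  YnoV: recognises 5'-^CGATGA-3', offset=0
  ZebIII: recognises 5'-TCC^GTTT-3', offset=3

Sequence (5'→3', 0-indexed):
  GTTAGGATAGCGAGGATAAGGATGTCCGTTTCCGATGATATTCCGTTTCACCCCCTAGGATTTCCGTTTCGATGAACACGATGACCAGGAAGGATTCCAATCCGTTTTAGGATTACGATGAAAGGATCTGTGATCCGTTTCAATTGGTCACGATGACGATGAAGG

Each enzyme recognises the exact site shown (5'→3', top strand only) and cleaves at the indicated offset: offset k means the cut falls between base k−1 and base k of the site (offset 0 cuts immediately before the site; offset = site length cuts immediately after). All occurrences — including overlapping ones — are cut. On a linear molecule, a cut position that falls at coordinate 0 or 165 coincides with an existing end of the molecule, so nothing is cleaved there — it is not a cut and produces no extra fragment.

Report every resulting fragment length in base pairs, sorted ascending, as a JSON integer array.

[3,4,5,5,5,6,6,7,9,9,9,9,9,10,11,12,14,16,16]

Site scan:
  UxaV (AGGAT, off=4): starts [3, 12, 18, 56, 90, 108, 122] → cuts [7, 16, 22, 60, 94, 112, 126]
  YnoV (CGATGA, off=0): starts [32, 69, 78, 115, 150, 156] → cuts [32, 69, 78, 115, 150, 156]
  ZebIII (TCCGTTT, off=3): starts [24, 41, 62, 100, 133] → cuts [27, 44, 65, 103, 136]

All cut coordinates (distinct, sorted): [7, 16, 22, 27, 32, 44, 60, 65, 69, 78, 94, 103, 112, 115, 126, 136, 150, 156]

Fragment lengths:
  [0,7): 7 bp
  [7,16): 9 bp
  [16,22): 6 bp
  [22,27): 5 bp
  [27,32): 5 bp
  [32,44): 12 bp
  [44,60): 16 bp
  [60,65): 5 bp
  [65,69): 4 bp
  [69,78): 9 bp
  [78,94): 16 bp
  [94,103): 9 bp
  [103,112): 9 bp
  [112,115): 3 bp
  [115,126): 11 bp
  [126,136): 10 bp
  [136,150): 14 bp
  [150,156): 6 bp
  [156,165): 9 bp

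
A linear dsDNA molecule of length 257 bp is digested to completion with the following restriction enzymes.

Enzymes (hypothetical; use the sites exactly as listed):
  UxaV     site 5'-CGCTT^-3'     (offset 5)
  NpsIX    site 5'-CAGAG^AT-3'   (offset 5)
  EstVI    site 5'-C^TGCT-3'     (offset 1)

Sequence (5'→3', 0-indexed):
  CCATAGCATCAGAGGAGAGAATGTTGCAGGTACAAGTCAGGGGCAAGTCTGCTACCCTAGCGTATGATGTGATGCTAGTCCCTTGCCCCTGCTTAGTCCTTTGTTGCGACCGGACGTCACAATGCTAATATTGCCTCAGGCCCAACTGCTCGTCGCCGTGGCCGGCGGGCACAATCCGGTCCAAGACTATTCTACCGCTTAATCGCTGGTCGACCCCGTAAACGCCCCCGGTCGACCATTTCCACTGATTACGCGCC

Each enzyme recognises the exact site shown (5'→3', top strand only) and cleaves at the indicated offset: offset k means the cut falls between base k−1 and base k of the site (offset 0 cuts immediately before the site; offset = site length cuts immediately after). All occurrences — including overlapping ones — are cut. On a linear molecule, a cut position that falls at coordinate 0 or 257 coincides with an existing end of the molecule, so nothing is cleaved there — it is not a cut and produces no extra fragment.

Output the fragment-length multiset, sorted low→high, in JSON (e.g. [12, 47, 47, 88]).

Scan for sites:
  UxaV (CGCTT, off=5): starts [195] → cuts [200]
  NpsIX (CAGAGAT, off=5): no sites
  EstVI (CTGCT, off=1): starts [48, 88, 145] → cuts [49, 89, 146]

All cut coordinates (distinct, sorted): [49, 89, 146, 200]

Fragments:
  [0,49): 49 bp
  [49,89): 40 bp
  [89,146): 57 bp
  [146,200): 54 bp
  [200,257): 57 bp

[40,49,54,57,57]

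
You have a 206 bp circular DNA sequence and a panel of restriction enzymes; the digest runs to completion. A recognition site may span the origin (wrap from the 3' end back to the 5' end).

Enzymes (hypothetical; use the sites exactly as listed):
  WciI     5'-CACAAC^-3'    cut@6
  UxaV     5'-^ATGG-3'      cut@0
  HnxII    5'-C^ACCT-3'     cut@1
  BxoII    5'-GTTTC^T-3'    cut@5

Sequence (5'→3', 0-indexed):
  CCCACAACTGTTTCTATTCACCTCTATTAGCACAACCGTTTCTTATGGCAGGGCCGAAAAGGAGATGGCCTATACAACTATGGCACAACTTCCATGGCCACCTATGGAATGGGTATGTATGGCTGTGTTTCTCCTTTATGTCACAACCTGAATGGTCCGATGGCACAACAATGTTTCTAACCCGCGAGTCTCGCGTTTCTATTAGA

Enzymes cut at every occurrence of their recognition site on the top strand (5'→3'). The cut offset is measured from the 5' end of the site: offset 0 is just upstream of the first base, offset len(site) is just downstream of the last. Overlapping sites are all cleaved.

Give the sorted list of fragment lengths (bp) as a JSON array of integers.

[2,4,4,4,5,5,6,6,6,8,8,10,10,10,13,15,15,16,17,20,22]

Scan for sites:
  WciI (CACAAC, off=6): starts [2, 30, 83, 141, 163] → cuts [8, 36, 89, 147, 169]
  UxaV (ATGG, off=0): starts [44, 64, 79, 93, 103, 108, 118, 151, 159] → cuts [44, 64, 79, 93, 103, 108, 118, 151, 159]
  HnxII (CACCT, off=1): starts [18, 98] → cuts [19, 99]
  BxoII (GTTTCT, off=5): starts [9, 37, 126, 172, 194] → cuts [14, 42, 131, 177, 199]

Pooled cuts: [8, 14, 19, 36, 42, 44, 64, 79, 89, 93, 99, 103, 108, 118, 131, 147, 151, 159, 169, 177, 199]

Fragment lengths:
  8→14: 6 bp
  14→19: 5 bp
  19→36: 17 bp
  36→42: 6 bp
  42→44: 2 bp
  44→64: 20 bp
  64→79: 15 bp
  79→89: 10 bp
  89→93: 4 bp
  93→99: 6 bp
  99→103: 4 bp
  103→108: 5 bp
  108→118: 10 bp
  118→131: 13 bp
  131→147: 16 bp
  147→151: 4 bp
  151→159: 8 bp
  159→169: 10 bp
  169→177: 8 bp
  177→199: 22 bp
  199→8 (wrap): 206-199+8 = 15 bp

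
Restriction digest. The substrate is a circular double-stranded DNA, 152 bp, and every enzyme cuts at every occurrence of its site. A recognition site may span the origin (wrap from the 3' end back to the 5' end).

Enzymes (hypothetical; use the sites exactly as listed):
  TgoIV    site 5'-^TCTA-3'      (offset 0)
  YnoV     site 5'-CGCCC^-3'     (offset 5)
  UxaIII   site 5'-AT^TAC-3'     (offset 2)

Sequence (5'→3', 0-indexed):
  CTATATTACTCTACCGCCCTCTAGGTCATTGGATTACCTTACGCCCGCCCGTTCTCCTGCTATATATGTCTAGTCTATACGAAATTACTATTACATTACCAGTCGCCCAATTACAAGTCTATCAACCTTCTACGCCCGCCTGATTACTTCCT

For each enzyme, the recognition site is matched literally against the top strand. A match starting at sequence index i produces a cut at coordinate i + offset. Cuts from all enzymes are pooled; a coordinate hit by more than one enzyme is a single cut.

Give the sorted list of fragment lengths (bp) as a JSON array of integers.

Per-enzyme occurrences:
  TgoIV TCTA/0: at [9, 19, 68, 73, 117, 128, 151] ⇒ [9, 19, 68, 73, 117, 128, 151]
  YnoV CGCCC/5: at [14, 41, 45, 103, 132] ⇒ [19, 46, 50, 108, 137]
  UxaIII ATTAC/2: at [4, 32, 83, 89, 94, 109, 142] ⇒ [6, 34, 85, 91, 96, 111, 144]

Pooled cuts: [6, 9, 19, 34, 46, 50, 68, 73, 85, 91, 96, 108, 111, 117, 128, 137, 144, 151]

Fragments:
  6→9: 3 bp
  9→19: 10 bp
  19→34: 15 bp
  34→46: 12 bp
  46→50: 4 bp
  50→68: 18 bp
  68→73: 5 bp
  73→85: 12 bp
  85→91: 6 bp
  91→96: 5 bp
  96→108: 12 bp
  108→111: 3 bp
  111→117: 6 bp
  117→128: 11 bp
  128→137: 9 bp
  137→144: 7 bp
  144→151: 7 bp
  151→6 (wrap): 152-151+6 = 7 bp

[3,3,4,5,5,6,6,7,7,7,9,10,11,12,12,12,15,18]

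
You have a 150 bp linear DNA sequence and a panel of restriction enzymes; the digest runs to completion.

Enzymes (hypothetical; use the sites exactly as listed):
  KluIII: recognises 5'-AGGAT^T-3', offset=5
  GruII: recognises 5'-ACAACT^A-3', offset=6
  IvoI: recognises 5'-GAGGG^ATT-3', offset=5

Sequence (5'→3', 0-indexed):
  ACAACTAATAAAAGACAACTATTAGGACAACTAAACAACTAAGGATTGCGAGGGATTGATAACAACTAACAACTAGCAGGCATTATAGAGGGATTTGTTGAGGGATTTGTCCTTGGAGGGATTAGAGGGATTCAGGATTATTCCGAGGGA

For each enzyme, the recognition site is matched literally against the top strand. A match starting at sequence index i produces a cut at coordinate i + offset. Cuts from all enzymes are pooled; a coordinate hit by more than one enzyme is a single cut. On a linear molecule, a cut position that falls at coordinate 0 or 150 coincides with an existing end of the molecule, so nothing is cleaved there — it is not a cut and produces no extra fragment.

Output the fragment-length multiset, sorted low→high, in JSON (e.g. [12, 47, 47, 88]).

[6,6,7,8,8,9,9,12,12,12,13,14,16,18]

Per-enzyme occurrences:
  KluIII (AGGATT, off=5): starts [41, 133] → cuts [46, 138]
  GruII (ACAACTA, off=6): starts [0, 14, 26, 34, 61, 68] → cuts [6, 20, 32, 40, 67, 74]
  IvoI (GAGGGATT, off=5): starts [49, 87, 99, 115, 124] → cuts [54, 92, 104, 120, 129]

Pooled cuts: [6, 20, 32, 40, 46, 54, 67, 74, 92, 104, 120, 129, 138]

Fragment lengths:
  [0,6): 6 bp
  [6,20): 14 bp
  [20,32): 12 bp
  [32,40): 8 bp
  [40,46): 6 bp
  [46,54): 8 bp
  [54,67): 13 bp
  [67,74): 7 bp
  [74,92): 18 bp
  [92,104): 12 bp
  [104,120): 16 bp
  [120,129): 9 bp
  [129,138): 9 bp
  [138,150): 12 bp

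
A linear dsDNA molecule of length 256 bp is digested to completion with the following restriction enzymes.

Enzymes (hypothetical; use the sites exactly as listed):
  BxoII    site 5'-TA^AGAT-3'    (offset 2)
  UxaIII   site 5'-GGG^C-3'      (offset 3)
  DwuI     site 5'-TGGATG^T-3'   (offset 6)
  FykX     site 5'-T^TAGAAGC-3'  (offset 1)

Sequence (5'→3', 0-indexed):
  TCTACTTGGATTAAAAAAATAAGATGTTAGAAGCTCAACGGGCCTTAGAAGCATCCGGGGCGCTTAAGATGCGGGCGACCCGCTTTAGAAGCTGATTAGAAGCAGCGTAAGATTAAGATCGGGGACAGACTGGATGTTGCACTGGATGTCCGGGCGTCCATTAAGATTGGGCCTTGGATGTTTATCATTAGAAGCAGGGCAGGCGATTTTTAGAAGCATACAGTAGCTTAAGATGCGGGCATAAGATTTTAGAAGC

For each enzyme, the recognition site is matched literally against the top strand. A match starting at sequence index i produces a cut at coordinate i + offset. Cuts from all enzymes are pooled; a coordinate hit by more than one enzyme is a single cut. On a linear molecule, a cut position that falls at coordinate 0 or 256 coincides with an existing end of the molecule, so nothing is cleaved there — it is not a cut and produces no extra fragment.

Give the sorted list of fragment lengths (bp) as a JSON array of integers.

[3,4,6,6,6,6,6,7,8,8,9,9,9,9,10,11,11,11,12,13,15,15,20,21,21]

Site scan:
  BxoII (TAAGAT, off=2): starts [19, 64, 107, 113, 161, 228, 241] → cuts [21, 66, 109, 115, 163, 230, 243]
  UxaIII (GGGC, off=3): starts [39, 57, 72, 151, 168, 196, 236] → cuts [42, 60, 75, 154, 171, 199, 239]
  DwuI (TGGATGT, off=6): starts [130, 142, 174] → cuts [136, 148, 180]
  FykX (TTAGAAGC, off=1): starts [26, 44, 84, 95, 187, 209, 248] → cuts [27, 45, 85, 96, 188, 210, 249]

All cut coordinates (distinct, sorted): [21, 27, 42, 45, 60, 66, 75, 85, 96, 109, 115, 136, 148, 154, 163, 171, 180, 188, 199, 210, 230, 239, 243, 249]

Fragments:
  [0,21): 21 bp
  [21,27): 6 bp
  [27,42): 15 bp
  [42,45): 3 bp
  [45,60): 15 bp
  [60,66): 6 bp
  [66,75): 9 bp
  [75,85): 10 bp
  [85,96): 11 bp
  [96,109): 13 bp
  [109,115): 6 bp
  [115,136): 21 bp
  [136,148): 12 bp
  [148,154): 6 bp
  [154,163): 9 bp
  [163,171): 8 bp
  [171,180): 9 bp
  [180,188): 8 bp
  [188,199): 11 bp
  [199,210): 11 bp
  [210,230): 20 bp
  [230,239): 9 bp
  [239,243): 4 bp
  [243,249): 6 bp
  [249,256): 7 bp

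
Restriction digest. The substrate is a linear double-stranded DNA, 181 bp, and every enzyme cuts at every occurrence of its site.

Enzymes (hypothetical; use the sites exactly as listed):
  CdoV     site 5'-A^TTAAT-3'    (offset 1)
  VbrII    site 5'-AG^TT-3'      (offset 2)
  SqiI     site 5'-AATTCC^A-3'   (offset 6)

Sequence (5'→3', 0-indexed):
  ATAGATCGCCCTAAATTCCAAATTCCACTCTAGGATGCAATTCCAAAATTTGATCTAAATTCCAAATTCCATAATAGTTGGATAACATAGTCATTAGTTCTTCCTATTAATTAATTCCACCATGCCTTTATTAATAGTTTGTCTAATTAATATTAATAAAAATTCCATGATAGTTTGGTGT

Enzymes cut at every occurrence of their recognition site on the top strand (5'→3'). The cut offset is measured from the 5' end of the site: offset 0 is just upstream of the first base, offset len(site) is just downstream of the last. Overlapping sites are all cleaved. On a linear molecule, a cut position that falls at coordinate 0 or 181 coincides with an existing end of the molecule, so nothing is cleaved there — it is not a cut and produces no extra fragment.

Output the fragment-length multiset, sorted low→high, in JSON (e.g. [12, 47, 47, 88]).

Site scan:
  CdoV (ATTAAT, off=1): starts [105, 109, 129, 145, 151] → cuts [106, 110, 130, 146, 152]
  VbrII (AGTT, off=2): starts [75, 95, 135, 171] → cuts [77, 97, 137, 173]
  SqiI (AATTCCA, off=6): starts [13, 20, 38, 57, 64, 112, 160] → cuts [19, 26, 44, 63, 70, 118, 166]

All cut coordinates (distinct, sorted): [19, 26, 44, 63, 70, 77, 97, 106, 110, 118, 130, 137, 146, 152, 166, 173]

Fragments:
  [0,19): 19 bp
  [19,26): 7 bp
  [26,44): 18 bp
  [44,63): 19 bp
  [63,70): 7 bp
  [70,77): 7 bp
  [77,97): 20 bp
  [97,106): 9 bp
  [106,110): 4 bp
  [110,118): 8 bp
  [118,130): 12 bp
  [130,137): 7 bp
  [137,146): 9 bp
  [146,152): 6 bp
  [152,166): 14 bp
  [166,173): 7 bp
  [173,181): 8 bp

[4,6,7,7,7,7,7,8,8,9,9,12,14,18,19,19,20]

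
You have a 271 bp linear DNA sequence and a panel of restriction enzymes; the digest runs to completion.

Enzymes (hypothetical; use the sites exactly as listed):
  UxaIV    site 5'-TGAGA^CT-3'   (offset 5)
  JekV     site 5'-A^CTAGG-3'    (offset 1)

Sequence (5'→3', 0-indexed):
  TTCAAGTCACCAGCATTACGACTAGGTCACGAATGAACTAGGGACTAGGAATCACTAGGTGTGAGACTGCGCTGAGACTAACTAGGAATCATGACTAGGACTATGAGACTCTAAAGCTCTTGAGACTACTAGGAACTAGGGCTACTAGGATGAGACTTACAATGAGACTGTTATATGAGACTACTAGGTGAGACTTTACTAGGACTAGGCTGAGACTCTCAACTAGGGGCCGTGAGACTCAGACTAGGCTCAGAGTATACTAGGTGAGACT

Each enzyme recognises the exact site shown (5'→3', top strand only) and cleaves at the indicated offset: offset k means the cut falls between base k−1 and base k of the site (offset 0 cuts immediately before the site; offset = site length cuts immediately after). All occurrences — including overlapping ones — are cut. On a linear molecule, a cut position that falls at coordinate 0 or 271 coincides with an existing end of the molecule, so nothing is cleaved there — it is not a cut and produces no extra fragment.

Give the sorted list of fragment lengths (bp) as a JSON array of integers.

Site scan:
  UxaIV TGAGACT/5: at [61, 72, 103, 120, 150, 162, 175, 188, 210, 232, 264] ⇒ [66, 77, 108, 125, 155, 167, 180, 193, 215, 237, 269]
  JekV ACTAGG/1: at [20, 36, 43, 53, 80, 93, 127, 134, 143, 182, 197, 203, 221, 242, 258] ⇒ [21, 37, 44, 54, 81, 94, 128, 135, 144, 183, 198, 204, 222, 243, 259]

Pooled cuts: [21, 37, 44, 54, 66, 77, 81, 94, 108, 125, 128, 135, 144, 155, 167, 180, 183, 193, 198, 204, 215, 222, 237, 243, 259, 269]

Fragments:
  [0,21): 21 bp
  [21,37): 16 bp
  [37,44): 7 bp
  [44,54): 10 bp
  [54,66): 12 bp
  [66,77): 11 bp
  [77,81): 4 bp
  [81,94): 13 bp
  [94,108): 14 bp
  [108,125): 17 bp
  [125,128): 3 bp
  [128,135): 7 bp
  [135,144): 9 bp
  [144,155): 11 bp
  [155,167): 12 bp
  [167,180): 13 bp
  [180,183): 3 bp
  [183,193): 10 bp
  [193,198): 5 bp
  [198,204): 6 bp
  [204,215): 11 bp
  [215,222): 7 bp
  [222,237): 15 bp
  [237,243): 6 bp
  [243,259): 16 bp
  [259,269): 10 bp
  [269,271): 2 bp

[2,3,3,4,5,6,6,7,7,7,9,10,10,10,11,11,11,12,12,13,13,14,15,16,16,17,21]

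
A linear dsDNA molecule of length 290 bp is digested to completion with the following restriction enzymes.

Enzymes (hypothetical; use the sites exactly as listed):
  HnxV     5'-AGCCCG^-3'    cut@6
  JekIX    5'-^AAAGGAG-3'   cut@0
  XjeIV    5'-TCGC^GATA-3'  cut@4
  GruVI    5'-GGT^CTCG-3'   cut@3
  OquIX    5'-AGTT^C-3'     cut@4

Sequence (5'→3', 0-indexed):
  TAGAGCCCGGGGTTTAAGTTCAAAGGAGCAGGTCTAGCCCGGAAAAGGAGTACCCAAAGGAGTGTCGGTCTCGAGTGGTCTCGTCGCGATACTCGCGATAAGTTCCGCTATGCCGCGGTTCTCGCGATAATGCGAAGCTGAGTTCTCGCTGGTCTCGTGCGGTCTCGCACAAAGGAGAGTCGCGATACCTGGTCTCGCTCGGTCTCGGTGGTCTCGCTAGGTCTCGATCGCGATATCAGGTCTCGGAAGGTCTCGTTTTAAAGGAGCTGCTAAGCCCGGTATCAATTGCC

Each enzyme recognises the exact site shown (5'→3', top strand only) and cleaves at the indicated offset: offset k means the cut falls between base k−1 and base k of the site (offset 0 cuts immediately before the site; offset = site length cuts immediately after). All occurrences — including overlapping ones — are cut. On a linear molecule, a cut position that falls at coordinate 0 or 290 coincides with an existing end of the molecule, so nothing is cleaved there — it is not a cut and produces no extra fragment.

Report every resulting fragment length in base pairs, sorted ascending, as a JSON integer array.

[1,2,7,8,8,8,9,9,9,9,9,10,10,10,10,10,10,10,11,12,12,13,14,19,19,20,21]

Per-enzyme occurrences:
  HnxV AGCCCG/6: at [3, 35, 272] ⇒ [9, 41, 278]
  JekIX AAAGGAG/0: at [21, 43, 55, 170, 259] ⇒ [21, 43, 55, 170, 259]
  XjeIV TCGCGATA/4: at [83, 92, 121, 179, 227] ⇒ [87, 96, 125, 183, 231]
  GruVI GGTCTCG/3: at [66, 76, 150, 160, 190, 200, 209, 219, 238, 248] ⇒ [69, 79, 153, 163, 193, 203, 212, 222, 241, 251]
  OquIX AGTTC/4: at [16, 100, 140] ⇒ [20, 104, 144]

Pooled cuts: [9, 20, 21, 41, 43, 55, 69, 79, 87, 96, 104, 125, 144, 153, 163, 170, 183, 193, 203, 212, 222, 231, 241, 251, 259, 278]

Fragment lengths:
  [0,9): 9 bp
  [9,20): 11 bp
  [20,21): 1 bp
  [21,41): 20 bp
  [41,43): 2 bp
  [43,55): 12 bp
  [55,69): 14 bp
  [69,79): 10 bp
  [79,87): 8 bp
  [87,96): 9 bp
  [96,104): 8 bp
  [104,125): 21 bp
  [125,144): 19 bp
  [144,153): 9 bp
  [153,163): 10 bp
  [163,170): 7 bp
  [170,183): 13 bp
  [183,193): 10 bp
  [193,203): 10 bp
  [203,212): 9 bp
  [212,222): 10 bp
  [222,231): 9 bp
  [231,241): 10 bp
  [241,251): 10 bp
  [251,259): 8 bp
  [259,278): 19 bp
  [278,290): 12 bp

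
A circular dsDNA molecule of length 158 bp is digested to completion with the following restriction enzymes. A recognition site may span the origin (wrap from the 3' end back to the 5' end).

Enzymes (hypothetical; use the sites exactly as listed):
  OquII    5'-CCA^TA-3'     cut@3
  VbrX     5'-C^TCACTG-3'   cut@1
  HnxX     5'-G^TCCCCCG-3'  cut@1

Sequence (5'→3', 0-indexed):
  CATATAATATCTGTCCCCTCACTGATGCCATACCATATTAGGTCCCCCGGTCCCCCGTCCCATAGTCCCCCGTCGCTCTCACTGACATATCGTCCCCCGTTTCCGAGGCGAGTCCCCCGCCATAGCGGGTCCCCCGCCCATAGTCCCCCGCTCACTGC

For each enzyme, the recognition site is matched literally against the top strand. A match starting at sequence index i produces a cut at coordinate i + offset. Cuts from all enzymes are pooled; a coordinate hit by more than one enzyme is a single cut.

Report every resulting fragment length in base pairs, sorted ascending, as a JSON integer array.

[3,3,5,7,7,8,8,9,10,11,12,12,13,14,16,20]

Site scan:
  OquII (CCATA, off=3): starts [27, 32, 59, 119, 137, 157] → cuts [2, 30, 35, 62, 122, 140]
  VbrX (CTCACTG, off=1): starts [17, 77, 150] → cuts [18, 78, 151]
  HnxX (GTCCCCCG, off=1): starts [41, 49, 64, 91, 111, 128, 142] → cuts [42, 50, 65, 92, 112, 129, 143]

All cut coordinates (distinct, sorted): [2, 18, 30, 35, 42, 50, 62, 65, 78, 92, 112, 122, 129, 140, 143, 151]

Fragment lengths:
  2→18: 16 bp
  18→30: 12 bp
  30→35: 5 bp
  35→42: 7 bp
  42→50: 8 bp
  50→62: 12 bp
  62→65: 3 bp
  65→78: 13 bp
  78→92: 14 bp
  92→112: 20 bp
  112→122: 10 bp
  122→129: 7 bp
  129→140: 11 bp
  140→143: 3 bp
  143→151: 8 bp
  151→2 (wrap): 158-151+2 = 9 bp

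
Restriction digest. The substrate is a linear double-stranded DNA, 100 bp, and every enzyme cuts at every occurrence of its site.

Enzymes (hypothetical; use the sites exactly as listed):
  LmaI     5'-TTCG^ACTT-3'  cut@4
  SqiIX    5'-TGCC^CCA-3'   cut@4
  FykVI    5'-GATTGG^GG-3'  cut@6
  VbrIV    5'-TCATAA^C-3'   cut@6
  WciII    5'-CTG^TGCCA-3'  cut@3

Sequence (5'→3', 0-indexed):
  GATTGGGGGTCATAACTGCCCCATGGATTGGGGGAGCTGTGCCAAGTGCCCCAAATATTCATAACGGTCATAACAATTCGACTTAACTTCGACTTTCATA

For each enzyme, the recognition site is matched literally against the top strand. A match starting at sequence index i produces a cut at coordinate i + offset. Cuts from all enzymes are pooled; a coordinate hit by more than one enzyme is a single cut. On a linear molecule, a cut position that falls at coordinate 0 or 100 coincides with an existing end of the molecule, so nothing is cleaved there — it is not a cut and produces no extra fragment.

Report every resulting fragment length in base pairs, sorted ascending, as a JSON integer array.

[5,6,7,8,9,9,9,11,11,11,14]

Per-enzyme occurrences:
  LmaI (TTCGACTT, off=4): starts [76, 87] → cuts [80, 91]
  SqiIX (TGCCCCA, off=4): starts [16, 46] → cuts [20, 50]
  FykVI (GATTGGGG, off=6): starts [0, 25] → cuts [6, 31]
  VbrIV (TCATAAC, off=6): starts [9, 58, 67] → cuts [15, 64, 73]
  WciII (CTGTGCCA, off=3): starts [36] → cuts [39]

Pooled cuts: [6, 15, 20, 31, 39, 50, 64, 73, 80, 91]

Fragment lengths:
  [0,6): 6 bp
  [6,15): 9 bp
  [15,20): 5 bp
  [20,31): 11 bp
  [31,39): 8 bp
  [39,50): 11 bp
  [50,64): 14 bp
  [64,73): 9 bp
  [73,80): 7 bp
  [80,91): 11 bp
  [91,100): 9 bp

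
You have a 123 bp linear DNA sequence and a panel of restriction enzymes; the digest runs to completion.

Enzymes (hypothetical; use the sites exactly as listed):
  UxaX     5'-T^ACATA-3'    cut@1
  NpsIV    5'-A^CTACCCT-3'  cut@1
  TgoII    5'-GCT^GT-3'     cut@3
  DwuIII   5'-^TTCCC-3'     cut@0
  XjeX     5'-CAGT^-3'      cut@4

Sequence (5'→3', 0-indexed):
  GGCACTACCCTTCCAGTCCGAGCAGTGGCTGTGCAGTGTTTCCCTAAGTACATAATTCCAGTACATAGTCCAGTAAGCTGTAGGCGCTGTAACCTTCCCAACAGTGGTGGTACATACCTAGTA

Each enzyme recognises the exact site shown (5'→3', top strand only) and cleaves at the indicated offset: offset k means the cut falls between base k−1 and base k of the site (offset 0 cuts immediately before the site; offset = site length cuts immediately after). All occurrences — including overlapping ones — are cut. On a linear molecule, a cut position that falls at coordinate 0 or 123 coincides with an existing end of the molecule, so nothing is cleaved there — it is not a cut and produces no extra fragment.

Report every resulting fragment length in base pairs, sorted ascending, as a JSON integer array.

Site scan:
  UxaX TACATA/1: at [48, 61, 110] ⇒ [49, 62, 111]
  NpsIV ACTACCCT/1: at [3] ⇒ [4]
  TgoII GCTGT/3: at [27, 76, 85] ⇒ [30, 79, 88]
  DwuIII TTCCC/0: at [39, 94] ⇒ [39, 94]
  XjeX CAGT/4: at [13, 22, 33, 58, 70, 101] ⇒ [17, 26, 37, 62, 74, 105]

Pooled cuts: [4, 17, 26, 30, 37, 39, 49, 62, 74, 79, 88, 94, 105, 111]

Fragment lengths:
  [0,4): 4 bp
  [4,17): 13 bp
  [17,26): 9 bp
  [26,30): 4 bp
  [30,37): 7 bp
  [37,39): 2 bp
  [39,49): 10 bp
  [49,62): 13 bp
  [62,74): 12 bp
  [74,79): 5 bp
  [79,88): 9 bp
  [88,94): 6 bp
  [94,105): 11 bp
  [105,111): 6 bp
  [111,123): 12 bp

[2,4,4,5,6,6,7,9,9,10,11,12,12,13,13]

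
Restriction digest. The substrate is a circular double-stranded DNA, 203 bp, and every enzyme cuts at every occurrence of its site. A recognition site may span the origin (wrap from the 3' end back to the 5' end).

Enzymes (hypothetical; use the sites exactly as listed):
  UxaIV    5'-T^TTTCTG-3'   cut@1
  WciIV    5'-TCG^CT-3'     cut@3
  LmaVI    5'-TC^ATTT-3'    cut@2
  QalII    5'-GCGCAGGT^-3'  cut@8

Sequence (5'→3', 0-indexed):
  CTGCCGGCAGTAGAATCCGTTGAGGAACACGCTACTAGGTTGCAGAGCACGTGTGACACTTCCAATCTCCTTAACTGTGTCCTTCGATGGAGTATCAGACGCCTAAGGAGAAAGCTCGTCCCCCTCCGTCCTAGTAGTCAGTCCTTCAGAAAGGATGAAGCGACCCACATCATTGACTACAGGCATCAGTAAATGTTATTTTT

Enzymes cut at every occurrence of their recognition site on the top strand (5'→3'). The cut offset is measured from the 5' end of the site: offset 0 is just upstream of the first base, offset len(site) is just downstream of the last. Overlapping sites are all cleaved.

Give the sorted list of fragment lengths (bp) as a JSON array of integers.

Per-enzyme occurrences:
  UxaIV (TTTTCTG, off=1): starts [199] → cuts [200]
  WciIV (TCGCT, off=3): no sites
  LmaVI (TCATTT, off=2): no sites
  QalII (GCGCAGGT, off=8): no sites

All cut coordinates (distinct, sorted): [200]

Fragment lengths:
  200→200 (wrap): 203-200+200 = 203 bp

[203]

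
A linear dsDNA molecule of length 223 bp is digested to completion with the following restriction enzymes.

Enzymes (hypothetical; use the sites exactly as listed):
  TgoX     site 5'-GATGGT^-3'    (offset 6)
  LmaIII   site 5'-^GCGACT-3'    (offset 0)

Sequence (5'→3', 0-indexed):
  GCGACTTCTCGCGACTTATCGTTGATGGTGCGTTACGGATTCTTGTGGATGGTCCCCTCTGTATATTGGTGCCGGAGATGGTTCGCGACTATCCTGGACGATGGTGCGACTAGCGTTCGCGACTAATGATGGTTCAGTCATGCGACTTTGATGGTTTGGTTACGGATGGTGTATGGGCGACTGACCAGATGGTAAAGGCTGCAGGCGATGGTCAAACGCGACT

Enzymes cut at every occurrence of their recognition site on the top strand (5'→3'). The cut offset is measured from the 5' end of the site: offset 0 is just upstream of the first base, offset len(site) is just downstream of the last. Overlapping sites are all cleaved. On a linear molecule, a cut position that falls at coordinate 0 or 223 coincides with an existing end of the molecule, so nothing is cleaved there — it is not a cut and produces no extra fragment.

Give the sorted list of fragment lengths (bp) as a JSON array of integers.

[2,5,6,6,8,10,13,14,15,15,17,19,19,21,24,29]

Per-enzyme occurrences:
  TgoX GATGGT/6: at [23, 47, 76, 99, 127, 149, 164, 187, 206] ⇒ [29, 53, 82, 105, 133, 155, 170, 193, 212]
  LmaIII GCGACT/0: at [0, 10, 84, 105, 118, 141, 176, 217] ⇒ [10, 84, 105, 118, 141, 176, 217] (position 0 is a terminus of the linear molecule — no cut)

Pooled cuts: [10, 29, 53, 82, 84, 105, 118, 133, 141, 155, 170, 176, 193, 212, 217]

Fragment lengths:
  [0,10): 10 bp
  [10,29): 19 bp
  [29,53): 24 bp
  [53,82): 29 bp
  [82,84): 2 bp
  [84,105): 21 bp
  [105,118): 13 bp
  [118,133): 15 bp
  [133,141): 8 bp
  [141,155): 14 bp
  [155,170): 15 bp
  [170,176): 6 bp
  [176,193): 17 bp
  [193,212): 19 bp
  [212,217): 5 bp
  [217,223): 6 bp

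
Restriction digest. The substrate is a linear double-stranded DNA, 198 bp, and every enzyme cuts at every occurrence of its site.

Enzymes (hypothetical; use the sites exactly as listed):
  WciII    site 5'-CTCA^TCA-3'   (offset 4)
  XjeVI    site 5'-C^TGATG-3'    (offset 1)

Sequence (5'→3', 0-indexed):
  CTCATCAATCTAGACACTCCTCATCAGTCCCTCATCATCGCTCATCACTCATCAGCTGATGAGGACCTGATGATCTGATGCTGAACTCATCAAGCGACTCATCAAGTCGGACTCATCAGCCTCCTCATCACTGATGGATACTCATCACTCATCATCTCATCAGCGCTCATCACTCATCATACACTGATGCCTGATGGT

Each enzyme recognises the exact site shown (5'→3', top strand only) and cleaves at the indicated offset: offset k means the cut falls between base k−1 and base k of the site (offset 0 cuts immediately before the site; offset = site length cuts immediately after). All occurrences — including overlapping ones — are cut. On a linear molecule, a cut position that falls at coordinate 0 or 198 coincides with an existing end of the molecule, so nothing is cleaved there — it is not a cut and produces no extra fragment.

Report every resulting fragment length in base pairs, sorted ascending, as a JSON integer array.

Scan for sites:
  WciII CTCATCA/4: at [0, 19, 30, 40, 47, 85, 97, 111, 123, 140, 147, 155, 165, 172] ⇒ [4, 23, 34, 44, 51, 89, 101, 115, 127, 144, 151, 159, 169, 176]
  XjeVI CTGATG/1: at [55, 66, 74, 130, 183, 190] ⇒ [56, 67, 75, 131, 184, 191]

Pooled cuts: [4, 23, 34, 44, 51, 56, 67, 75, 89, 101, 115, 127, 131, 144, 151, 159, 169, 176, 184, 191]

Fragments:
  [0,4): 4 bp
  [4,23): 19 bp
  [23,34): 11 bp
  [34,44): 10 bp
  [44,51): 7 bp
  [51,56): 5 bp
  [56,67): 11 bp
  [67,75): 8 bp
  [75,89): 14 bp
  [89,101): 12 bp
  [101,115): 14 bp
  [115,127): 12 bp
  [127,131): 4 bp
  [131,144): 13 bp
  [144,151): 7 bp
  [151,159): 8 bp
  [159,169): 10 bp
  [169,176): 7 bp
  [176,184): 8 bp
  [184,191): 7 bp
  [191,198): 7 bp

[4,4,5,7,7,7,7,7,8,8,8,10,10,11,11,12,12,13,14,14,19]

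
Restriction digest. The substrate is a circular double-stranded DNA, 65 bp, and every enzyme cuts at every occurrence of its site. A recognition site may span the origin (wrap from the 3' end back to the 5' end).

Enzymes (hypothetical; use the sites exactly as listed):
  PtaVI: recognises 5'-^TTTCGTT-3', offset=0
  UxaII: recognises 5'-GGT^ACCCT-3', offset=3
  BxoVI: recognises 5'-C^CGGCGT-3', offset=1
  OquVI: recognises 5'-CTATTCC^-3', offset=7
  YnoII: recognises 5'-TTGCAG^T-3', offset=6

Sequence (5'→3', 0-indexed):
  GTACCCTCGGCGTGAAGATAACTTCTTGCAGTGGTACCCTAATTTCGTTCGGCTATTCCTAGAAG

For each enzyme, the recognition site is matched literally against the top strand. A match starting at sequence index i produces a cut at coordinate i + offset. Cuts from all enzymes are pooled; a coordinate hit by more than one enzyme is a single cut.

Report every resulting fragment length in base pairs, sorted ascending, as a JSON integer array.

[4,7,8,17,29]

Scan for sites:
  PtaVI TTTCGTT/0: at [42] ⇒ [42]
  UxaII GGTACCCT/3: at [32, 64] ⇒ [2, 35]
  BxoVI (CCGGCGT, off=1): no sites
  OquVI CTATTCC/7: at [52] ⇒ [59]
  YnoII TTGCAGT/6: at [25] ⇒ [31]

All cut coordinates (distinct, sorted): [2, 31, 35, 42, 59]

Fragment lengths:
  2→31: 29 bp
  31→35: 4 bp
  35→42: 7 bp
  42→59: 17 bp
  59→2 (wrap): 65-59+2 = 8 bp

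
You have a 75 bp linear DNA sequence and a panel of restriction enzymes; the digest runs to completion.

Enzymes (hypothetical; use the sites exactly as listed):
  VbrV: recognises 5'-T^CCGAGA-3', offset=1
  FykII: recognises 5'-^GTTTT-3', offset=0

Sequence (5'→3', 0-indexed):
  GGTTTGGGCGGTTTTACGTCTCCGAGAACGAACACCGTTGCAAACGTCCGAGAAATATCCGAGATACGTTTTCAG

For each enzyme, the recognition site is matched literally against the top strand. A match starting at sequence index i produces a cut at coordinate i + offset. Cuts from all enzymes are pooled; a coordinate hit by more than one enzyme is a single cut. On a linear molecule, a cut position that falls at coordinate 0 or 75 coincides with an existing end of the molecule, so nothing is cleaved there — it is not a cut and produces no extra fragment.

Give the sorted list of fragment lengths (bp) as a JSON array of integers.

Site scan:
  VbrV (TCCGAGA, off=1): starts [20, 46, 57] → cuts [21, 47, 58]
  FykII (GTTTT, off=0): starts [10, 67] → cuts [10, 67]

All cut coordinates (distinct, sorted): [10, 21, 47, 58, 67]

Fragment lengths:
  [0,10): 10 bp
  [10,21): 11 bp
  [21,47): 26 bp
  [47,58): 11 bp
  [58,67): 9 bp
  [67,75): 8 bp

[8,9,10,11,11,26]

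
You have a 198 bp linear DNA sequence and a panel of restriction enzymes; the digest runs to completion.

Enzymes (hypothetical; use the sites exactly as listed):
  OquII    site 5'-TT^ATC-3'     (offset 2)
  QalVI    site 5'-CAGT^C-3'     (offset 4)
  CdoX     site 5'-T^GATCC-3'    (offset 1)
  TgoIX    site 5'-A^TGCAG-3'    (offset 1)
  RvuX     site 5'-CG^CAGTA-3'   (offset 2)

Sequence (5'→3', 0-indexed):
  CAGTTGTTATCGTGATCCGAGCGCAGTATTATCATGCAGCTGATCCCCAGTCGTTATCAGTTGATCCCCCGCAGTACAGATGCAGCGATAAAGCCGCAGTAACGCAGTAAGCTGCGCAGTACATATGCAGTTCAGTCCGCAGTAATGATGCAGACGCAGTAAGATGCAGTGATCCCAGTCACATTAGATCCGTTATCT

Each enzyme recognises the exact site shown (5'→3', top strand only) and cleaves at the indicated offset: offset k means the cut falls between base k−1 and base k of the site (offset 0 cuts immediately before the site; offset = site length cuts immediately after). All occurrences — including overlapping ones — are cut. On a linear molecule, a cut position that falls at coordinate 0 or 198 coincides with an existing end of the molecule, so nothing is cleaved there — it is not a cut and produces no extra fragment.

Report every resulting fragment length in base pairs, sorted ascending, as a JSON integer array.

[3,4,4,4,5,6,7,7,7,8,8,8,8,9,9,9,9,9,10,10,11,12,15,16]

Scan for sites:
  OquII TTATC/2: at [6, 28, 53, 192] ⇒ [8, 30, 55, 194]
  QalVI CAGTC/4: at [47, 132, 175] ⇒ [51, 136, 179]
  CdoX TGATCC/1: at [12, 40, 61, 169] ⇒ [13, 41, 62, 170]
  TgoIX ATGCAG/1: at [33, 79, 124, 147, 163] ⇒ [34, 80, 125, 148, 164]
  RvuX CGCAGTA/2: at [21, 69, 94, 102, 114, 137, 154] ⇒ [23, 71, 96, 104, 116, 139, 156]

Pooled cuts: [8, 13, 23, 30, 34, 41, 51, 55, 62, 71, 80, 96, 104, 116, 125, 136, 139, 148, 156, 164, 170, 179, 194]

Fragments:
  [0,8): 8 bp
  [8,13): 5 bp
  [13,23): 10 bp
  [23,30): 7 bp
  [30,34): 4 bp
  [34,41): 7 bp
  [41,51): 10 bp
  [51,55): 4 bp
  [55,62): 7 bp
  [62,71): 9 bp
  [71,80): 9 bp
  [80,96): 16 bp
  [96,104): 8 bp
  [104,116): 12 bp
  [116,125): 9 bp
  [125,136): 11 bp
  [136,139): 3 bp
  [139,148): 9 bp
  [148,156): 8 bp
  [156,164): 8 bp
  [164,170): 6 bp
  [170,179): 9 bp
  [179,194): 15 bp
  [194,198): 4 bp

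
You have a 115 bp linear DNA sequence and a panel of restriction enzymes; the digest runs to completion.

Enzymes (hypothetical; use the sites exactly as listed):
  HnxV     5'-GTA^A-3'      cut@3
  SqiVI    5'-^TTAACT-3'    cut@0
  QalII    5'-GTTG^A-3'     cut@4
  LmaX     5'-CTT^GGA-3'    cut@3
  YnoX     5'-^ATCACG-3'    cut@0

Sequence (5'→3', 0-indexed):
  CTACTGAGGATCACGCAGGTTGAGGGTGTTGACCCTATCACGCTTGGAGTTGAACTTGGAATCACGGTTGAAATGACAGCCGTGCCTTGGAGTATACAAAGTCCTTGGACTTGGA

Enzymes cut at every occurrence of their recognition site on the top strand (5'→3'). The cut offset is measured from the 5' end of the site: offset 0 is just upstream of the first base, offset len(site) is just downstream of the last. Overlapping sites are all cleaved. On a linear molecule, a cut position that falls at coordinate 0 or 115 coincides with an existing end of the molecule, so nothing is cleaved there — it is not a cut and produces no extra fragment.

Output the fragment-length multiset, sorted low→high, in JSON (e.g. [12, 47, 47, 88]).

Per-enzyme occurrences:
  HnxV (GTAA, off=3): no sites
  SqiVI (TTAACT, off=0): no sites
  QalII (GTTGA, off=4): starts [18, 27, 48, 66] → cuts [22, 31, 52, 70]
  LmaX (CTTGGA, off=3): starts [42, 54, 85, 103, 109] → cuts [45, 57, 88, 106, 112]
  YnoX (ATCACG, off=0): starts [9, 36, 60] → cuts [9, 36, 60]

All cut coordinates (distinct, sorted): [9, 22, 31, 36, 45, 52, 57, 60, 70, 88, 106, 112]

Fragments:
  [0,9): 9 bp
  [9,22): 13 bp
  [22,31): 9 bp
  [31,36): 5 bp
  [36,45): 9 bp
  [45,52): 7 bp
  [52,57): 5 bp
  [57,60): 3 bp
  [60,70): 10 bp
  [70,88): 18 bp
  [88,106): 18 bp
  [106,112): 6 bp
  [112,115): 3 bp

[3,3,5,5,6,7,9,9,9,10,13,18,18]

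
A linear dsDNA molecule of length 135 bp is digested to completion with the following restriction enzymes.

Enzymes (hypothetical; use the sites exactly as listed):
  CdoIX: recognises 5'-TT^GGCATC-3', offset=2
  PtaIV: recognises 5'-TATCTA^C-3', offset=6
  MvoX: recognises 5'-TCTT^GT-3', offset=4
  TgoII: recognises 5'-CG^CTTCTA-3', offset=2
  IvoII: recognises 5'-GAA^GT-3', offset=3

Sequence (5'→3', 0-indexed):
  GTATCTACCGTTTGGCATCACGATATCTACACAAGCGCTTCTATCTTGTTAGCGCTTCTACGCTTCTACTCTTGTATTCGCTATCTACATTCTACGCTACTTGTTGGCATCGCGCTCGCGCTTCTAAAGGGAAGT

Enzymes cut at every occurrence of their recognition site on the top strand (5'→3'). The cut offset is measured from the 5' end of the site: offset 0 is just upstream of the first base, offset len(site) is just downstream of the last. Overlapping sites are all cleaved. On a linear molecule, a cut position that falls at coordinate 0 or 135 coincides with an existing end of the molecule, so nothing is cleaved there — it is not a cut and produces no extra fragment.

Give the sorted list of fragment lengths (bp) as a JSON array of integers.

Site scan:
  CdoIX TTGGCATC/2: at [11, 103] ⇒ [13, 105]
  PtaIV TATCTAC/6: at [1, 23, 81] ⇒ [7, 29, 87]
  MvoX TCTTGT/4: at [43, 69] ⇒ [47, 73]
  TgoII CGCTTCTA/2: at [35, 52, 60, 118] ⇒ [37, 54, 62, 120]
  IvoII GAAGT/3: at [130] ⇒ [133]

All cut coordinates (distinct, sorted): [7, 13, 29, 37, 47, 54, 62, 73, 87, 105, 120, 133]

Fragments:
  [0,7): 7 bp
  [7,13): 6 bp
  [13,29): 16 bp
  [29,37): 8 bp
  [37,47): 10 bp
  [47,54): 7 bp
  [54,62): 8 bp
  [62,73): 11 bp
  [73,87): 14 bp
  [87,105): 18 bp
  [105,120): 15 bp
  [120,133): 13 bp
  [133,135): 2 bp

[2,6,7,7,8,8,10,11,13,14,15,16,18]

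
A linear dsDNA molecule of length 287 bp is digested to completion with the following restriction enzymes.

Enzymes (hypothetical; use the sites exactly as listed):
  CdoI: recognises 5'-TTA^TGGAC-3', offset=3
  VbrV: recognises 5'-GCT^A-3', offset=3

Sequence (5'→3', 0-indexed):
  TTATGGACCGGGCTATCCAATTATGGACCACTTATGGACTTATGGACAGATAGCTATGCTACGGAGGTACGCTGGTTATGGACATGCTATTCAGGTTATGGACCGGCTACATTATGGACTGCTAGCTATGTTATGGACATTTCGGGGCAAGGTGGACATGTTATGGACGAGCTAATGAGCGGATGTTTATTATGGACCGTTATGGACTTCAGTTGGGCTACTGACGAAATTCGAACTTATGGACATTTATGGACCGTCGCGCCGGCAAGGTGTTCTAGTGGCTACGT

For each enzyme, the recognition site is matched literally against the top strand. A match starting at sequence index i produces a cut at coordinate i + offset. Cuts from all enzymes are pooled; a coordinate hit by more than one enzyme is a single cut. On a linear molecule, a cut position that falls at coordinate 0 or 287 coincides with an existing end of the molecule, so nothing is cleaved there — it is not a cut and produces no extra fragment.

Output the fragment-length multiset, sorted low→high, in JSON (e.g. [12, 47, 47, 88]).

[3,4,4,5,6,6,8,9,9,10,10,10,10,10,10,11,11,13,17,18,19,20,30,34]

Site scan:
  CdoI (TTATGGAC, off=3): starts [0, 20, 31, 39, 75, 95, 111, 130, 160, 189, 199, 236, 246] → cuts [3, 23, 34, 42, 78, 98, 114, 133, 163, 192, 202, 239, 249]
  VbrV (GCTA, off=3): starts [11, 52, 57, 85, 105, 120, 124, 170, 216, 280] → cuts [14, 55, 60, 88, 108, 123, 127, 173, 219, 283]

Pooled cuts: [3, 14, 23, 34, 42, 55, 60, 78, 88, 98, 108, 114, 123, 127, 133, 163, 173, 192, 202, 219, 239, 249, 283]

Fragment lengths:
  [0,3): 3 bp
  [3,14): 11 bp
  [14,23): 9 bp
  [23,34): 11 bp
  [34,42): 8 bp
  [42,55): 13 bp
  [55,60): 5 bp
  [60,78): 18 bp
  [78,88): 10 bp
  [88,98): 10 bp
  [98,108): 10 bp
  [108,114): 6 bp
  [114,123): 9 bp
  [123,127): 4 bp
  [127,133): 6 bp
  [133,163): 30 bp
  [163,173): 10 bp
  [173,192): 19 bp
  [192,202): 10 bp
  [202,219): 17 bp
  [219,239): 20 bp
  [239,249): 10 bp
  [249,283): 34 bp
  [283,287): 4 bp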